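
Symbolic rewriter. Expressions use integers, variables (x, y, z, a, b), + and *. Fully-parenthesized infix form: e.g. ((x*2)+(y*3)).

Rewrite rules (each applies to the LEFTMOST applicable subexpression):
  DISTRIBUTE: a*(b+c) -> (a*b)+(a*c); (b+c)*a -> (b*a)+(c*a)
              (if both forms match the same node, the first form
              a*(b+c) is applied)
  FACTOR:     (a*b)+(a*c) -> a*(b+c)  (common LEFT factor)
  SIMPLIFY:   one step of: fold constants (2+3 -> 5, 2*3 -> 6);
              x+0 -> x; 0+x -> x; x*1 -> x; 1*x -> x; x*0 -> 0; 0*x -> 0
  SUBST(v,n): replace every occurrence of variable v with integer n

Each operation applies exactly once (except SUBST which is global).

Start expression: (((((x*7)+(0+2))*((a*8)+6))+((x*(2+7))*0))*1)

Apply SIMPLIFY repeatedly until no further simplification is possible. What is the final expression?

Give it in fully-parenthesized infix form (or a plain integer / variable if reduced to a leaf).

Answer: (((x*7)+2)*((a*8)+6))

Derivation:
Start: (((((x*7)+(0+2))*((a*8)+6))+((x*(2+7))*0))*1)
Step 1: at root: (((((x*7)+(0+2))*((a*8)+6))+((x*(2+7))*0))*1) -> ((((x*7)+(0+2))*((a*8)+6))+((x*(2+7))*0)); overall: (((((x*7)+(0+2))*((a*8)+6))+((x*(2+7))*0))*1) -> ((((x*7)+(0+2))*((a*8)+6))+((x*(2+7))*0))
Step 2: at LLR: (0+2) -> 2; overall: ((((x*7)+(0+2))*((a*8)+6))+((x*(2+7))*0)) -> ((((x*7)+2)*((a*8)+6))+((x*(2+7))*0))
Step 3: at R: ((x*(2+7))*0) -> 0; overall: ((((x*7)+2)*((a*8)+6))+((x*(2+7))*0)) -> ((((x*7)+2)*((a*8)+6))+0)
Step 4: at root: ((((x*7)+2)*((a*8)+6))+0) -> (((x*7)+2)*((a*8)+6)); overall: ((((x*7)+2)*((a*8)+6))+0) -> (((x*7)+2)*((a*8)+6))
Fixed point: (((x*7)+2)*((a*8)+6))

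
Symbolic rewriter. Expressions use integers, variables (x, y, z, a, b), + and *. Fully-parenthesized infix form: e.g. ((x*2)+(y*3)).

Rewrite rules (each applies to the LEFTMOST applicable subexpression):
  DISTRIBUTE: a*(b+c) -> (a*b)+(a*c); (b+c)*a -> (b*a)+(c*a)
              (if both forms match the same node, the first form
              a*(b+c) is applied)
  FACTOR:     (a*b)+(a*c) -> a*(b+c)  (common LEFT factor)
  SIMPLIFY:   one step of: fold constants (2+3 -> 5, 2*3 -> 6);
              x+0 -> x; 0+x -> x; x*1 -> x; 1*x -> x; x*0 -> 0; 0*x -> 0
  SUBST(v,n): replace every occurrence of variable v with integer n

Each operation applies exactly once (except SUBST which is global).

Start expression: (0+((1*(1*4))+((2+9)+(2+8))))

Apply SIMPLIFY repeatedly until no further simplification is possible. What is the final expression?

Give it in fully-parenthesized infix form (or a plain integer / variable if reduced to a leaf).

Start: (0+((1*(1*4))+((2+9)+(2+8))))
Step 1: at root: (0+((1*(1*4))+((2+9)+(2+8)))) -> ((1*(1*4))+((2+9)+(2+8))); overall: (0+((1*(1*4))+((2+9)+(2+8)))) -> ((1*(1*4))+((2+9)+(2+8)))
Step 2: at L: (1*(1*4)) -> (1*4); overall: ((1*(1*4))+((2+9)+(2+8))) -> ((1*4)+((2+9)+(2+8)))
Step 3: at L: (1*4) -> 4; overall: ((1*4)+((2+9)+(2+8))) -> (4+((2+9)+(2+8)))
Step 4: at RL: (2+9) -> 11; overall: (4+((2+9)+(2+8))) -> (4+(11+(2+8)))
Step 5: at RR: (2+8) -> 10; overall: (4+(11+(2+8))) -> (4+(11+10))
Step 6: at R: (11+10) -> 21; overall: (4+(11+10)) -> (4+21)
Step 7: at root: (4+21) -> 25; overall: (4+21) -> 25
Fixed point: 25

Answer: 25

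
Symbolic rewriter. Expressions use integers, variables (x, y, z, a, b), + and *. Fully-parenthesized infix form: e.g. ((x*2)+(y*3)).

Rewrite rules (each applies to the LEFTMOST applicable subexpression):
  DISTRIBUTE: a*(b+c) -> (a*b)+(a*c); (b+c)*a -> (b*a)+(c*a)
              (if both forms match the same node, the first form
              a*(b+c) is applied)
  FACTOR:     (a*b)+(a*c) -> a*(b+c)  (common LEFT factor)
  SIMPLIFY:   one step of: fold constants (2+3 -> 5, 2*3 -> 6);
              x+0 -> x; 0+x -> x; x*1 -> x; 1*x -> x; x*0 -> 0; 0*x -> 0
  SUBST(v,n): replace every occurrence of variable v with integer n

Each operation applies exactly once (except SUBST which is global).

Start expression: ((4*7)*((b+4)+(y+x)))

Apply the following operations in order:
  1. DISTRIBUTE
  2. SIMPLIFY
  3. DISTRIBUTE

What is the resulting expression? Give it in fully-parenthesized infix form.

Start: ((4*7)*((b+4)+(y+x)))
Apply DISTRIBUTE at root (target: ((4*7)*((b+4)+(y+x)))): ((4*7)*((b+4)+(y+x))) -> (((4*7)*(b+4))+((4*7)*(y+x)))
Apply SIMPLIFY at LL (target: (4*7)): (((4*7)*(b+4))+((4*7)*(y+x))) -> ((28*(b+4))+((4*7)*(y+x)))
Apply DISTRIBUTE at L (target: (28*(b+4))): ((28*(b+4))+((4*7)*(y+x))) -> (((28*b)+(28*4))+((4*7)*(y+x)))

Answer: (((28*b)+(28*4))+((4*7)*(y+x)))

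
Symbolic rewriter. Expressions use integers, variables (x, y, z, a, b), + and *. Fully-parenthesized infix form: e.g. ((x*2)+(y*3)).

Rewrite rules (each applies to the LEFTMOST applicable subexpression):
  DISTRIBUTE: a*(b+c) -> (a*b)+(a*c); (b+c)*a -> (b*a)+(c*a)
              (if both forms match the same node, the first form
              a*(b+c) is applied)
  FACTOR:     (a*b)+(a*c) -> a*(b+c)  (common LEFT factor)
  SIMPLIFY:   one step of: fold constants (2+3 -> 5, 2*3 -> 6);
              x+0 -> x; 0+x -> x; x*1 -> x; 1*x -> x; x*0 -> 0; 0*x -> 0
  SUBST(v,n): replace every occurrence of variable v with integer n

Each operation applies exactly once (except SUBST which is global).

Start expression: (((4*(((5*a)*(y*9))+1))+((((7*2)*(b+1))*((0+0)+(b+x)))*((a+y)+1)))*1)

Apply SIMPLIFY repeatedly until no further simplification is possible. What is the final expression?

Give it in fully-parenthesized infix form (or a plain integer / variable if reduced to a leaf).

Start: (((4*(((5*a)*(y*9))+1))+((((7*2)*(b+1))*((0+0)+(b+x)))*((a+y)+1)))*1)
Step 1: at root: (((4*(((5*a)*(y*9))+1))+((((7*2)*(b+1))*((0+0)+(b+x)))*((a+y)+1)))*1) -> ((4*(((5*a)*(y*9))+1))+((((7*2)*(b+1))*((0+0)+(b+x)))*((a+y)+1))); overall: (((4*(((5*a)*(y*9))+1))+((((7*2)*(b+1))*((0+0)+(b+x)))*((a+y)+1)))*1) -> ((4*(((5*a)*(y*9))+1))+((((7*2)*(b+1))*((0+0)+(b+x)))*((a+y)+1)))
Step 2: at RLLL: (7*2) -> 14; overall: ((4*(((5*a)*(y*9))+1))+((((7*2)*(b+1))*((0+0)+(b+x)))*((a+y)+1))) -> ((4*(((5*a)*(y*9))+1))+(((14*(b+1))*((0+0)+(b+x)))*((a+y)+1)))
Step 3: at RLRL: (0+0) -> 0; overall: ((4*(((5*a)*(y*9))+1))+(((14*(b+1))*((0+0)+(b+x)))*((a+y)+1))) -> ((4*(((5*a)*(y*9))+1))+(((14*(b+1))*(0+(b+x)))*((a+y)+1)))
Step 4: at RLR: (0+(b+x)) -> (b+x); overall: ((4*(((5*a)*(y*9))+1))+(((14*(b+1))*(0+(b+x)))*((a+y)+1))) -> ((4*(((5*a)*(y*9))+1))+(((14*(b+1))*(b+x))*((a+y)+1)))
Fixed point: ((4*(((5*a)*(y*9))+1))+(((14*(b+1))*(b+x))*((a+y)+1)))

Answer: ((4*(((5*a)*(y*9))+1))+(((14*(b+1))*(b+x))*((a+y)+1)))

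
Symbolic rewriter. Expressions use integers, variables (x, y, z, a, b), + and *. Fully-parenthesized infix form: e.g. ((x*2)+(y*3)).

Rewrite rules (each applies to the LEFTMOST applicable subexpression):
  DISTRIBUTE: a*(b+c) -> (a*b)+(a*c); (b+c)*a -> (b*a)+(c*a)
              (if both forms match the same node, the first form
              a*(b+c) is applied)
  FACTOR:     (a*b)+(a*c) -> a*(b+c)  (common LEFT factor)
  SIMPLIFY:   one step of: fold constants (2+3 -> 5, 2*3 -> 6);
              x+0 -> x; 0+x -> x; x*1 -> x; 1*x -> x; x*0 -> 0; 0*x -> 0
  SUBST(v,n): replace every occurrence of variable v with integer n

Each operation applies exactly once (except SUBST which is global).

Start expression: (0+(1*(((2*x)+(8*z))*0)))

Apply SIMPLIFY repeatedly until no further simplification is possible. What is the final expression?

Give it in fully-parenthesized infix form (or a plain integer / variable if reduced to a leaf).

Answer: 0

Derivation:
Start: (0+(1*(((2*x)+(8*z))*0)))
Step 1: at root: (0+(1*(((2*x)+(8*z))*0))) -> (1*(((2*x)+(8*z))*0)); overall: (0+(1*(((2*x)+(8*z))*0))) -> (1*(((2*x)+(8*z))*0))
Step 2: at root: (1*(((2*x)+(8*z))*0)) -> (((2*x)+(8*z))*0); overall: (1*(((2*x)+(8*z))*0)) -> (((2*x)+(8*z))*0)
Step 3: at root: (((2*x)+(8*z))*0) -> 0; overall: (((2*x)+(8*z))*0) -> 0
Fixed point: 0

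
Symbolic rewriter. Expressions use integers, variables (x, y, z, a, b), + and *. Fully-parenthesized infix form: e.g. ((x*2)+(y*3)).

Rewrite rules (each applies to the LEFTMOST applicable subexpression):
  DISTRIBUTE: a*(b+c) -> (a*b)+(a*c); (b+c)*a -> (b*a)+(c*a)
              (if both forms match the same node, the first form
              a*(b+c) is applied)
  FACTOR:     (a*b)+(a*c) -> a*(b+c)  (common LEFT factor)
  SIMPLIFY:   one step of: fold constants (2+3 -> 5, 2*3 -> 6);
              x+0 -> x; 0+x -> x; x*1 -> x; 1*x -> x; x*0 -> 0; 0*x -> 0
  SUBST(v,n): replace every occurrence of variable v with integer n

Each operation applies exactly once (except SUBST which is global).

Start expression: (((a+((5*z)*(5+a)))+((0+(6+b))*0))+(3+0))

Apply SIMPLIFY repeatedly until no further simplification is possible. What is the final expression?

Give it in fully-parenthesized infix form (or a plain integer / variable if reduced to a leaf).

Start: (((a+((5*z)*(5+a)))+((0+(6+b))*0))+(3+0))
Step 1: at LR: ((0+(6+b))*0) -> 0; overall: (((a+((5*z)*(5+a)))+((0+(6+b))*0))+(3+0)) -> (((a+((5*z)*(5+a)))+0)+(3+0))
Step 2: at L: ((a+((5*z)*(5+a)))+0) -> (a+((5*z)*(5+a))); overall: (((a+((5*z)*(5+a)))+0)+(3+0)) -> ((a+((5*z)*(5+a)))+(3+0))
Step 3: at R: (3+0) -> 3; overall: ((a+((5*z)*(5+a)))+(3+0)) -> ((a+((5*z)*(5+a)))+3)
Fixed point: ((a+((5*z)*(5+a)))+3)

Answer: ((a+((5*z)*(5+a)))+3)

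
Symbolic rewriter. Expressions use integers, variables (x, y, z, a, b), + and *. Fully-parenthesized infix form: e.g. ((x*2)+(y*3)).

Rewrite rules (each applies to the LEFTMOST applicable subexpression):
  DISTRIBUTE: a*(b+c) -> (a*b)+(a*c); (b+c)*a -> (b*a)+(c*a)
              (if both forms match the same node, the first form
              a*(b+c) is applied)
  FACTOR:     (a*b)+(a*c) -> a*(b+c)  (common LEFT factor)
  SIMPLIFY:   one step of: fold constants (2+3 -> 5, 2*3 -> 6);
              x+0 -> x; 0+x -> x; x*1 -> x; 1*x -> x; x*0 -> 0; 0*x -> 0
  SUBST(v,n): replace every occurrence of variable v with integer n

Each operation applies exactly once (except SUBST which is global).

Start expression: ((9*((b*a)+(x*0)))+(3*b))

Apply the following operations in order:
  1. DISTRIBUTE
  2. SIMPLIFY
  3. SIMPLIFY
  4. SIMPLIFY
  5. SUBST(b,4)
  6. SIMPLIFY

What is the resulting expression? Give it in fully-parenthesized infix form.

Answer: ((9*(4*a))+12)

Derivation:
Start: ((9*((b*a)+(x*0)))+(3*b))
Apply DISTRIBUTE at L (target: (9*((b*a)+(x*0)))): ((9*((b*a)+(x*0)))+(3*b)) -> (((9*(b*a))+(9*(x*0)))+(3*b))
Apply SIMPLIFY at LRR (target: (x*0)): (((9*(b*a))+(9*(x*0)))+(3*b)) -> (((9*(b*a))+(9*0))+(3*b))
Apply SIMPLIFY at LR (target: (9*0)): (((9*(b*a))+(9*0))+(3*b)) -> (((9*(b*a))+0)+(3*b))
Apply SIMPLIFY at L (target: ((9*(b*a))+0)): (((9*(b*a))+0)+(3*b)) -> ((9*(b*a))+(3*b))
Apply SUBST(b,4): ((9*(b*a))+(3*b)) -> ((9*(4*a))+(3*4))
Apply SIMPLIFY at R (target: (3*4)): ((9*(4*a))+(3*4)) -> ((9*(4*a))+12)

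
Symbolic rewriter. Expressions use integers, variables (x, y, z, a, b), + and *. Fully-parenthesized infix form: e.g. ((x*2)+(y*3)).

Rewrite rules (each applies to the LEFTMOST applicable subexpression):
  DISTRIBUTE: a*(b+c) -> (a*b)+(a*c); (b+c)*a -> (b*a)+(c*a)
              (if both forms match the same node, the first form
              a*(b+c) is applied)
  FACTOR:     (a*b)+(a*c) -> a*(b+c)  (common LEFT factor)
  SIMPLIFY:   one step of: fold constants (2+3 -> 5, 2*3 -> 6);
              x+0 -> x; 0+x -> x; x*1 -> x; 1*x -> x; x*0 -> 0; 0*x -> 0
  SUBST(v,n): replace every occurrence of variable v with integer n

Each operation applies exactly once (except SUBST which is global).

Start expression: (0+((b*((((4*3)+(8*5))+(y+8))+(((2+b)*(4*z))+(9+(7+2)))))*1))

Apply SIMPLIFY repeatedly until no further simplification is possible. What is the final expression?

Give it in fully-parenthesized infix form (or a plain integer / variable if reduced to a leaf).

Start: (0+((b*((((4*3)+(8*5))+(y+8))+(((2+b)*(4*z))+(9+(7+2)))))*1))
Step 1: at root: (0+((b*((((4*3)+(8*5))+(y+8))+(((2+b)*(4*z))+(9+(7+2)))))*1)) -> ((b*((((4*3)+(8*5))+(y+8))+(((2+b)*(4*z))+(9+(7+2)))))*1); overall: (0+((b*((((4*3)+(8*5))+(y+8))+(((2+b)*(4*z))+(9+(7+2)))))*1)) -> ((b*((((4*3)+(8*5))+(y+8))+(((2+b)*(4*z))+(9+(7+2)))))*1)
Step 2: at root: ((b*((((4*3)+(8*5))+(y+8))+(((2+b)*(4*z))+(9+(7+2)))))*1) -> (b*((((4*3)+(8*5))+(y+8))+(((2+b)*(4*z))+(9+(7+2))))); overall: ((b*((((4*3)+(8*5))+(y+8))+(((2+b)*(4*z))+(9+(7+2)))))*1) -> (b*((((4*3)+(8*5))+(y+8))+(((2+b)*(4*z))+(9+(7+2)))))
Step 3: at RLLL: (4*3) -> 12; overall: (b*((((4*3)+(8*5))+(y+8))+(((2+b)*(4*z))+(9+(7+2))))) -> (b*(((12+(8*5))+(y+8))+(((2+b)*(4*z))+(9+(7+2)))))
Step 4: at RLLR: (8*5) -> 40; overall: (b*(((12+(8*5))+(y+8))+(((2+b)*(4*z))+(9+(7+2))))) -> (b*(((12+40)+(y+8))+(((2+b)*(4*z))+(9+(7+2)))))
Step 5: at RLL: (12+40) -> 52; overall: (b*(((12+40)+(y+8))+(((2+b)*(4*z))+(9+(7+2))))) -> (b*((52+(y+8))+(((2+b)*(4*z))+(9+(7+2)))))
Step 6: at RRRR: (7+2) -> 9; overall: (b*((52+(y+8))+(((2+b)*(4*z))+(9+(7+2))))) -> (b*((52+(y+8))+(((2+b)*(4*z))+(9+9))))
Step 7: at RRR: (9+9) -> 18; overall: (b*((52+(y+8))+(((2+b)*(4*z))+(9+9)))) -> (b*((52+(y+8))+(((2+b)*(4*z))+18)))
Fixed point: (b*((52+(y+8))+(((2+b)*(4*z))+18)))

Answer: (b*((52+(y+8))+(((2+b)*(4*z))+18)))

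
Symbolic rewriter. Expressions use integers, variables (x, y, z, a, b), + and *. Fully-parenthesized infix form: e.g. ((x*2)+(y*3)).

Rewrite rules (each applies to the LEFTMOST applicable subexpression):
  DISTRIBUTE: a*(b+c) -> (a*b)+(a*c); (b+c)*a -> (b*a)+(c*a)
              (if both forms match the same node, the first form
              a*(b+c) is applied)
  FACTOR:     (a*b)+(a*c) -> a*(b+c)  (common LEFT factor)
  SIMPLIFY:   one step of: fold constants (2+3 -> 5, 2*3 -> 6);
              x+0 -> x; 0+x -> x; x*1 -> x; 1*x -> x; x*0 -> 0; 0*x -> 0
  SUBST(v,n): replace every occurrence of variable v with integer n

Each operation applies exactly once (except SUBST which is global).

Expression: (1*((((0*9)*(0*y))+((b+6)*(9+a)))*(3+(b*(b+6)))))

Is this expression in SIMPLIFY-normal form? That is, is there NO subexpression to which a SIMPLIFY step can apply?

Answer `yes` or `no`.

Answer: no

Derivation:
Expression: (1*((((0*9)*(0*y))+((b+6)*(9+a)))*(3+(b*(b+6)))))
Scanning for simplifiable subexpressions (pre-order)...
  at root: (1*((((0*9)*(0*y))+((b+6)*(9+a)))*(3+(b*(b+6))))) (SIMPLIFIABLE)
  at R: ((((0*9)*(0*y))+((b+6)*(9+a)))*(3+(b*(b+6)))) (not simplifiable)
  at RL: (((0*9)*(0*y))+((b+6)*(9+a))) (not simplifiable)
  at RLL: ((0*9)*(0*y)) (not simplifiable)
  at RLLL: (0*9) (SIMPLIFIABLE)
  at RLLR: (0*y) (SIMPLIFIABLE)
  at RLR: ((b+6)*(9+a)) (not simplifiable)
  at RLRL: (b+6) (not simplifiable)
  at RLRR: (9+a) (not simplifiable)
  at RR: (3+(b*(b+6))) (not simplifiable)
  at RRR: (b*(b+6)) (not simplifiable)
  at RRRR: (b+6) (not simplifiable)
Found simplifiable subexpr at path root: (1*((((0*9)*(0*y))+((b+6)*(9+a)))*(3+(b*(b+6)))))
One SIMPLIFY step would give: ((((0*9)*(0*y))+((b+6)*(9+a)))*(3+(b*(b+6))))
-> NOT in normal form.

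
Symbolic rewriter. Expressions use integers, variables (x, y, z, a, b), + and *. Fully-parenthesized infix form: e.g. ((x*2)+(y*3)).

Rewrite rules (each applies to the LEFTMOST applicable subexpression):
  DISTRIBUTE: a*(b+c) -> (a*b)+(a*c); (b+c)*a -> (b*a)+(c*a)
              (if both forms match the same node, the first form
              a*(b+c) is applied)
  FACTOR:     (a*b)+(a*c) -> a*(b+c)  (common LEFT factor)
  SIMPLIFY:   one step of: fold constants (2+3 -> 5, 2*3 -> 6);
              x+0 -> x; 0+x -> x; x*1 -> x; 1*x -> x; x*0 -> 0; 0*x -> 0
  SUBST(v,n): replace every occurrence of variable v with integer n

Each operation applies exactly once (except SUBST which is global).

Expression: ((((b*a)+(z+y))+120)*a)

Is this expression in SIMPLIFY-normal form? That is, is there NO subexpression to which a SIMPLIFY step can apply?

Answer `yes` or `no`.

Expression: ((((b*a)+(z+y))+120)*a)
Scanning for simplifiable subexpressions (pre-order)...
  at root: ((((b*a)+(z+y))+120)*a) (not simplifiable)
  at L: (((b*a)+(z+y))+120) (not simplifiable)
  at LL: ((b*a)+(z+y)) (not simplifiable)
  at LLL: (b*a) (not simplifiable)
  at LLR: (z+y) (not simplifiable)
Result: no simplifiable subexpression found -> normal form.

Answer: yes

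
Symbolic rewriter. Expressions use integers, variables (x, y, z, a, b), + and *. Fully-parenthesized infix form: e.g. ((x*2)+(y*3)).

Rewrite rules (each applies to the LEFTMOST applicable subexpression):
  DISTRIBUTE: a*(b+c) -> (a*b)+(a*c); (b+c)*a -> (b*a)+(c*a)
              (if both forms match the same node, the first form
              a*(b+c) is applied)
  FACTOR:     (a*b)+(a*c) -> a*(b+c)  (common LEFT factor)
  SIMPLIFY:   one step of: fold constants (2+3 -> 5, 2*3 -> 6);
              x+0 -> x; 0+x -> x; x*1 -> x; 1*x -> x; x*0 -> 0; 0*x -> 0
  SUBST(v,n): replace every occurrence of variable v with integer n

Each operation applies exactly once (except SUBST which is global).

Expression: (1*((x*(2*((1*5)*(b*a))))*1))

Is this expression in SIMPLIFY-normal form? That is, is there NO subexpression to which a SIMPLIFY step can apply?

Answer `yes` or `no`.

Answer: no

Derivation:
Expression: (1*((x*(2*((1*5)*(b*a))))*1))
Scanning for simplifiable subexpressions (pre-order)...
  at root: (1*((x*(2*((1*5)*(b*a))))*1)) (SIMPLIFIABLE)
  at R: ((x*(2*((1*5)*(b*a))))*1) (SIMPLIFIABLE)
  at RL: (x*(2*((1*5)*(b*a)))) (not simplifiable)
  at RLR: (2*((1*5)*(b*a))) (not simplifiable)
  at RLRR: ((1*5)*(b*a)) (not simplifiable)
  at RLRRL: (1*5) (SIMPLIFIABLE)
  at RLRRR: (b*a) (not simplifiable)
Found simplifiable subexpr at path root: (1*((x*(2*((1*5)*(b*a))))*1))
One SIMPLIFY step would give: ((x*(2*((1*5)*(b*a))))*1)
-> NOT in normal form.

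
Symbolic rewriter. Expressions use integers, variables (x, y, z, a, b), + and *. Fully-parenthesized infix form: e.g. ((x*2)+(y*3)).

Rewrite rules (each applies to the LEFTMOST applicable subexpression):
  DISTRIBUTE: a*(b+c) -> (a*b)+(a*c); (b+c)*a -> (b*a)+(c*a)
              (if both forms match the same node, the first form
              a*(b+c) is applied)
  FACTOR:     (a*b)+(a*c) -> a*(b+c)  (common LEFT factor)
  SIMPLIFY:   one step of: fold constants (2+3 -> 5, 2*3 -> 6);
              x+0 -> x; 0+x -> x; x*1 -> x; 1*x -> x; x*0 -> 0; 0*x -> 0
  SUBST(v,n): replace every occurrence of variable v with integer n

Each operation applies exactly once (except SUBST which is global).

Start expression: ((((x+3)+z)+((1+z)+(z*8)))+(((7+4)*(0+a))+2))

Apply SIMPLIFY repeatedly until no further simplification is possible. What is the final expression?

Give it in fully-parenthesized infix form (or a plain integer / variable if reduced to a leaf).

Start: ((((x+3)+z)+((1+z)+(z*8)))+(((7+4)*(0+a))+2))
Step 1: at RLL: (7+4) -> 11; overall: ((((x+3)+z)+((1+z)+(z*8)))+(((7+4)*(0+a))+2)) -> ((((x+3)+z)+((1+z)+(z*8)))+((11*(0+a))+2))
Step 2: at RLR: (0+a) -> a; overall: ((((x+3)+z)+((1+z)+(z*8)))+((11*(0+a))+2)) -> ((((x+3)+z)+((1+z)+(z*8)))+((11*a)+2))
Fixed point: ((((x+3)+z)+((1+z)+(z*8)))+((11*a)+2))

Answer: ((((x+3)+z)+((1+z)+(z*8)))+((11*a)+2))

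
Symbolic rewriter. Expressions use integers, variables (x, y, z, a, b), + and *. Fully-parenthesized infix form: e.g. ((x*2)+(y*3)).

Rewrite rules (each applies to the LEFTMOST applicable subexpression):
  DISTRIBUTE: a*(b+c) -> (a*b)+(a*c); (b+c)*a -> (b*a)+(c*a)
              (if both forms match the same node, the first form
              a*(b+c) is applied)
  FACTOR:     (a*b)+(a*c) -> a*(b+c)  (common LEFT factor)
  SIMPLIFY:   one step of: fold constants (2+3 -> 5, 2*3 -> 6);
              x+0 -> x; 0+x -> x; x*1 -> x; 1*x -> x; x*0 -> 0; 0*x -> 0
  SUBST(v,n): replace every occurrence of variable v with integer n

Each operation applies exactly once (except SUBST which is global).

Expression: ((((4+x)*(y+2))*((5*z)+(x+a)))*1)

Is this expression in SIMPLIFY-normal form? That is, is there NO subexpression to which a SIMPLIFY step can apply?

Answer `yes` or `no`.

Answer: no

Derivation:
Expression: ((((4+x)*(y+2))*((5*z)+(x+a)))*1)
Scanning for simplifiable subexpressions (pre-order)...
  at root: ((((4+x)*(y+2))*((5*z)+(x+a)))*1) (SIMPLIFIABLE)
  at L: (((4+x)*(y+2))*((5*z)+(x+a))) (not simplifiable)
  at LL: ((4+x)*(y+2)) (not simplifiable)
  at LLL: (4+x) (not simplifiable)
  at LLR: (y+2) (not simplifiable)
  at LR: ((5*z)+(x+a)) (not simplifiable)
  at LRL: (5*z) (not simplifiable)
  at LRR: (x+a) (not simplifiable)
Found simplifiable subexpr at path root: ((((4+x)*(y+2))*((5*z)+(x+a)))*1)
One SIMPLIFY step would give: (((4+x)*(y+2))*((5*z)+(x+a)))
-> NOT in normal form.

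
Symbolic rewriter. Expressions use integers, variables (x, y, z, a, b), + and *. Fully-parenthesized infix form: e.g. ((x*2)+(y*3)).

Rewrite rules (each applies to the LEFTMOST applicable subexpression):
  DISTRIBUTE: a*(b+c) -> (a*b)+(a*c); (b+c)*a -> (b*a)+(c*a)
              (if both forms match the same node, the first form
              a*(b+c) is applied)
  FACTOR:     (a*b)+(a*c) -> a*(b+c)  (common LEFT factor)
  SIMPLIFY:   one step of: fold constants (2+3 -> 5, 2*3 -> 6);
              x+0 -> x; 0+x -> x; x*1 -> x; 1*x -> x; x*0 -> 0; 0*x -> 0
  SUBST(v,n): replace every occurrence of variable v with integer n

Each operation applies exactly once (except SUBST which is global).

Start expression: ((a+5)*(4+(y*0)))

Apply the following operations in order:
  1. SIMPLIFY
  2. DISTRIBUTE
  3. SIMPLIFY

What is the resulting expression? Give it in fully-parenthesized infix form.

Answer: (((a+5)*4)+0)

Derivation:
Start: ((a+5)*(4+(y*0)))
Apply SIMPLIFY at RR (target: (y*0)): ((a+5)*(4+(y*0))) -> ((a+5)*(4+0))
Apply DISTRIBUTE at root (target: ((a+5)*(4+0))): ((a+5)*(4+0)) -> (((a+5)*4)+((a+5)*0))
Apply SIMPLIFY at R (target: ((a+5)*0)): (((a+5)*4)+((a+5)*0)) -> (((a+5)*4)+0)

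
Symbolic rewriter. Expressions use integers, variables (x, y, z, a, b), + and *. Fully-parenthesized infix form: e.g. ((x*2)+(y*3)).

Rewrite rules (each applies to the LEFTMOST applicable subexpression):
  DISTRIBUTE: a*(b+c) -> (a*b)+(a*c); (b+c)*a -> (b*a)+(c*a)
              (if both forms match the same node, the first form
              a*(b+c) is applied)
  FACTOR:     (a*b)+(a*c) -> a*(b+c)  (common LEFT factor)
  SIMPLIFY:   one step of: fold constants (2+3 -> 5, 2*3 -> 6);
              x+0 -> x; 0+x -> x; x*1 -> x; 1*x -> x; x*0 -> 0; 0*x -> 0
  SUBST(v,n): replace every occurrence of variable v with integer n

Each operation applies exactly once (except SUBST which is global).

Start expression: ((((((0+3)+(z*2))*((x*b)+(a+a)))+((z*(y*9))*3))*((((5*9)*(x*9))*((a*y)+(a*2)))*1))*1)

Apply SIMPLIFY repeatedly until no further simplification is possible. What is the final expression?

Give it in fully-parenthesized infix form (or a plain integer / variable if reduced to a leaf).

Start: ((((((0+3)+(z*2))*((x*b)+(a+a)))+((z*(y*9))*3))*((((5*9)*(x*9))*((a*y)+(a*2)))*1))*1)
Step 1: at root: ((((((0+3)+(z*2))*((x*b)+(a+a)))+((z*(y*9))*3))*((((5*9)*(x*9))*((a*y)+(a*2)))*1))*1) -> (((((0+3)+(z*2))*((x*b)+(a+a)))+((z*(y*9))*3))*((((5*9)*(x*9))*((a*y)+(a*2)))*1)); overall: ((((((0+3)+(z*2))*((x*b)+(a+a)))+((z*(y*9))*3))*((((5*9)*(x*9))*((a*y)+(a*2)))*1))*1) -> (((((0+3)+(z*2))*((x*b)+(a+a)))+((z*(y*9))*3))*((((5*9)*(x*9))*((a*y)+(a*2)))*1))
Step 2: at LLLL: (0+3) -> 3; overall: (((((0+3)+(z*2))*((x*b)+(a+a)))+((z*(y*9))*3))*((((5*9)*(x*9))*((a*y)+(a*2)))*1)) -> ((((3+(z*2))*((x*b)+(a+a)))+((z*(y*9))*3))*((((5*9)*(x*9))*((a*y)+(a*2)))*1))
Step 3: at R: ((((5*9)*(x*9))*((a*y)+(a*2)))*1) -> (((5*9)*(x*9))*((a*y)+(a*2))); overall: ((((3+(z*2))*((x*b)+(a+a)))+((z*(y*9))*3))*((((5*9)*(x*9))*((a*y)+(a*2)))*1)) -> ((((3+(z*2))*((x*b)+(a+a)))+((z*(y*9))*3))*(((5*9)*(x*9))*((a*y)+(a*2))))
Step 4: at RLL: (5*9) -> 45; overall: ((((3+(z*2))*((x*b)+(a+a)))+((z*(y*9))*3))*(((5*9)*(x*9))*((a*y)+(a*2)))) -> ((((3+(z*2))*((x*b)+(a+a)))+((z*(y*9))*3))*((45*(x*9))*((a*y)+(a*2))))
Fixed point: ((((3+(z*2))*((x*b)+(a+a)))+((z*(y*9))*3))*((45*(x*9))*((a*y)+(a*2))))

Answer: ((((3+(z*2))*((x*b)+(a+a)))+((z*(y*9))*3))*((45*(x*9))*((a*y)+(a*2))))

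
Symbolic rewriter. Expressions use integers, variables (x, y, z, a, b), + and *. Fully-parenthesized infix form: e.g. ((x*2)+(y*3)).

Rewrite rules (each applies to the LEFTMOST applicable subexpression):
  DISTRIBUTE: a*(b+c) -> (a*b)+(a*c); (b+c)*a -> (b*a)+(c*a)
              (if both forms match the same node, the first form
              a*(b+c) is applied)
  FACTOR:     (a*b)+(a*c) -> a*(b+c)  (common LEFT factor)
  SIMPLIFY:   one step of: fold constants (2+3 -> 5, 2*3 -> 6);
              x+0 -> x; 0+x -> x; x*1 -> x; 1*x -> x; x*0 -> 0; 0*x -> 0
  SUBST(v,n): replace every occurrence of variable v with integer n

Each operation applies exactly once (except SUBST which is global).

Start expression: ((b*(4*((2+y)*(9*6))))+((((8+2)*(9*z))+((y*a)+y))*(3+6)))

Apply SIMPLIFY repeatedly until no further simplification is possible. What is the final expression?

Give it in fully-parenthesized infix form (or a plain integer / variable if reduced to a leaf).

Answer: ((b*(4*((2+y)*54)))+(((10*(9*z))+((y*a)+y))*9))

Derivation:
Start: ((b*(4*((2+y)*(9*6))))+((((8+2)*(9*z))+((y*a)+y))*(3+6)))
Step 1: at LRRR: (9*6) -> 54; overall: ((b*(4*((2+y)*(9*6))))+((((8+2)*(9*z))+((y*a)+y))*(3+6))) -> ((b*(4*((2+y)*54)))+((((8+2)*(9*z))+((y*a)+y))*(3+6)))
Step 2: at RLLL: (8+2) -> 10; overall: ((b*(4*((2+y)*54)))+((((8+2)*(9*z))+((y*a)+y))*(3+6))) -> ((b*(4*((2+y)*54)))+(((10*(9*z))+((y*a)+y))*(3+6)))
Step 3: at RR: (3+6) -> 9; overall: ((b*(4*((2+y)*54)))+(((10*(9*z))+((y*a)+y))*(3+6))) -> ((b*(4*((2+y)*54)))+(((10*(9*z))+((y*a)+y))*9))
Fixed point: ((b*(4*((2+y)*54)))+(((10*(9*z))+((y*a)+y))*9))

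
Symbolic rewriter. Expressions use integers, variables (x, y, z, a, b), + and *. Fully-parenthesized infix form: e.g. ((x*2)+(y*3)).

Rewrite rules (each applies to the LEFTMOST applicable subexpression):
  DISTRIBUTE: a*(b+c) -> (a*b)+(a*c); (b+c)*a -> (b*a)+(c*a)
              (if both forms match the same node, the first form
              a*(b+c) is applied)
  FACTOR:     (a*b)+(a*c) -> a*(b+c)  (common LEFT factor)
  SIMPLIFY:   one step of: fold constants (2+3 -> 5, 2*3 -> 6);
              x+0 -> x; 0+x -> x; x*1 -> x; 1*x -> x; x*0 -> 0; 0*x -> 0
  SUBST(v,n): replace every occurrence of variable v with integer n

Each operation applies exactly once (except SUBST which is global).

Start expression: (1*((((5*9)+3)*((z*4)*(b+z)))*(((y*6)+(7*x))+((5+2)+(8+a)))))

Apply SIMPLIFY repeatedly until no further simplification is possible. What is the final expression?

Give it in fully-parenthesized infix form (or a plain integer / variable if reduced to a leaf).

Answer: ((48*((z*4)*(b+z)))*(((y*6)+(7*x))+(7+(8+a))))

Derivation:
Start: (1*((((5*9)+3)*((z*4)*(b+z)))*(((y*6)+(7*x))+((5+2)+(8+a)))))
Step 1: at root: (1*((((5*9)+3)*((z*4)*(b+z)))*(((y*6)+(7*x))+((5+2)+(8+a))))) -> ((((5*9)+3)*((z*4)*(b+z)))*(((y*6)+(7*x))+((5+2)+(8+a)))); overall: (1*((((5*9)+3)*((z*4)*(b+z)))*(((y*6)+(7*x))+((5+2)+(8+a))))) -> ((((5*9)+3)*((z*4)*(b+z)))*(((y*6)+(7*x))+((5+2)+(8+a))))
Step 2: at LLL: (5*9) -> 45; overall: ((((5*9)+3)*((z*4)*(b+z)))*(((y*6)+(7*x))+((5+2)+(8+a)))) -> (((45+3)*((z*4)*(b+z)))*(((y*6)+(7*x))+((5+2)+(8+a))))
Step 3: at LL: (45+3) -> 48; overall: (((45+3)*((z*4)*(b+z)))*(((y*6)+(7*x))+((5+2)+(8+a)))) -> ((48*((z*4)*(b+z)))*(((y*6)+(7*x))+((5+2)+(8+a))))
Step 4: at RRL: (5+2) -> 7; overall: ((48*((z*4)*(b+z)))*(((y*6)+(7*x))+((5+2)+(8+a)))) -> ((48*((z*4)*(b+z)))*(((y*6)+(7*x))+(7+(8+a))))
Fixed point: ((48*((z*4)*(b+z)))*(((y*6)+(7*x))+(7+(8+a))))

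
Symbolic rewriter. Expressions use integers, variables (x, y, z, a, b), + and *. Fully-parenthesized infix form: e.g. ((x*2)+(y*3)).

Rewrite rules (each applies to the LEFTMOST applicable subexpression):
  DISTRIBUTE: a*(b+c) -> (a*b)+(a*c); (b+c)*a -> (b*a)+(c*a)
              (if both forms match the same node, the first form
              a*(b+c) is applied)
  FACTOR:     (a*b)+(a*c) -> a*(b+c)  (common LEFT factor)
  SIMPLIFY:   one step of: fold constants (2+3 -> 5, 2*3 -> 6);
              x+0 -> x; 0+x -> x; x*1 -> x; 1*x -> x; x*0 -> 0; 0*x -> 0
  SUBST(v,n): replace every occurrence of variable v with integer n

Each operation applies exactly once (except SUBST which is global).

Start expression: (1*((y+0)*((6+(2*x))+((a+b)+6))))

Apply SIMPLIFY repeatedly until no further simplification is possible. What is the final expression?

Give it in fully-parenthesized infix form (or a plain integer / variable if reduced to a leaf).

Start: (1*((y+0)*((6+(2*x))+((a+b)+6))))
Step 1: at root: (1*((y+0)*((6+(2*x))+((a+b)+6)))) -> ((y+0)*((6+(2*x))+((a+b)+6))); overall: (1*((y+0)*((6+(2*x))+((a+b)+6)))) -> ((y+0)*((6+(2*x))+((a+b)+6)))
Step 2: at L: (y+0) -> y; overall: ((y+0)*((6+(2*x))+((a+b)+6))) -> (y*((6+(2*x))+((a+b)+6)))
Fixed point: (y*((6+(2*x))+((a+b)+6)))

Answer: (y*((6+(2*x))+((a+b)+6)))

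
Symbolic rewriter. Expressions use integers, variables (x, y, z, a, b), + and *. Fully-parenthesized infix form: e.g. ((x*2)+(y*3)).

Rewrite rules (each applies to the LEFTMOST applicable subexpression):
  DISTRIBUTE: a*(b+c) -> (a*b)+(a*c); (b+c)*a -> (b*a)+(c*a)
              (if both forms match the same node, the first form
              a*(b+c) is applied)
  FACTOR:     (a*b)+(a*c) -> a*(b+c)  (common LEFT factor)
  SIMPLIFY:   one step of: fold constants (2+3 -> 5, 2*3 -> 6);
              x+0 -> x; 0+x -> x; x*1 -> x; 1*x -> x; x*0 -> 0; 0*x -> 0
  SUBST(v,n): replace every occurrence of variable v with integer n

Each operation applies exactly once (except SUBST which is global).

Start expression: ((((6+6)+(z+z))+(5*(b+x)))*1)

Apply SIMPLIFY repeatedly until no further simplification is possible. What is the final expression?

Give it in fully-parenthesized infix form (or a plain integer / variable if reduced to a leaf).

Start: ((((6+6)+(z+z))+(5*(b+x)))*1)
Step 1: at root: ((((6+6)+(z+z))+(5*(b+x)))*1) -> (((6+6)+(z+z))+(5*(b+x))); overall: ((((6+6)+(z+z))+(5*(b+x)))*1) -> (((6+6)+(z+z))+(5*(b+x)))
Step 2: at LL: (6+6) -> 12; overall: (((6+6)+(z+z))+(5*(b+x))) -> ((12+(z+z))+(5*(b+x)))
Fixed point: ((12+(z+z))+(5*(b+x)))

Answer: ((12+(z+z))+(5*(b+x)))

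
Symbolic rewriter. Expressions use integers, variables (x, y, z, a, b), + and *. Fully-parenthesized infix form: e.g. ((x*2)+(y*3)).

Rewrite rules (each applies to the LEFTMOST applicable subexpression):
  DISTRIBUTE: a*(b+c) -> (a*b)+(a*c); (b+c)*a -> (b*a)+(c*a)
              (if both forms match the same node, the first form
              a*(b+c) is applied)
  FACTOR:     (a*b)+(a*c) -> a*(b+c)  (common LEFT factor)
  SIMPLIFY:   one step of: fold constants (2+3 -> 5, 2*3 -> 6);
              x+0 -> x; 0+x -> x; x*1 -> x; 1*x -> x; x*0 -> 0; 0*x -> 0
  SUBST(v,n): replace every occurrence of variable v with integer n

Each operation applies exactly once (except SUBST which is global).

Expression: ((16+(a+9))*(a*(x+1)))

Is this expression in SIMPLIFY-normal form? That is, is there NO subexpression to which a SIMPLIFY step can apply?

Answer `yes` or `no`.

Answer: yes

Derivation:
Expression: ((16+(a+9))*(a*(x+1)))
Scanning for simplifiable subexpressions (pre-order)...
  at root: ((16+(a+9))*(a*(x+1))) (not simplifiable)
  at L: (16+(a+9)) (not simplifiable)
  at LR: (a+9) (not simplifiable)
  at R: (a*(x+1)) (not simplifiable)
  at RR: (x+1) (not simplifiable)
Result: no simplifiable subexpression found -> normal form.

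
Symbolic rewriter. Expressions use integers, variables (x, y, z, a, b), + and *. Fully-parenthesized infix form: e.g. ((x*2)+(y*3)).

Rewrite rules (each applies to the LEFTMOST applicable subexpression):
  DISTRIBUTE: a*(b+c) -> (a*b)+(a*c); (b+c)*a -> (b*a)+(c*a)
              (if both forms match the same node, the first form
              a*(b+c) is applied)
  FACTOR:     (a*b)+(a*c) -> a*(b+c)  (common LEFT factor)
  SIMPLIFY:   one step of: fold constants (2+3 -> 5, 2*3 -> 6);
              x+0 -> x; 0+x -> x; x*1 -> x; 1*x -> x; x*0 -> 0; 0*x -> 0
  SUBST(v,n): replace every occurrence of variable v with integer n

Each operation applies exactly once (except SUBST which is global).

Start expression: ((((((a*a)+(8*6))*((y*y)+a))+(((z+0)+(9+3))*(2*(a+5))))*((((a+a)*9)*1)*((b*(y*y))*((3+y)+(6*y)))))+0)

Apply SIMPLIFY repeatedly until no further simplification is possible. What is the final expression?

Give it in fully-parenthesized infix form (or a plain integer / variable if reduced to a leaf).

Start: ((((((a*a)+(8*6))*((y*y)+a))+(((z+0)+(9+3))*(2*(a+5))))*((((a+a)*9)*1)*((b*(y*y))*((3+y)+(6*y)))))+0)
Step 1: at root: ((((((a*a)+(8*6))*((y*y)+a))+(((z+0)+(9+3))*(2*(a+5))))*((((a+a)*9)*1)*((b*(y*y))*((3+y)+(6*y)))))+0) -> (((((a*a)+(8*6))*((y*y)+a))+(((z+0)+(9+3))*(2*(a+5))))*((((a+a)*9)*1)*((b*(y*y))*((3+y)+(6*y))))); overall: ((((((a*a)+(8*6))*((y*y)+a))+(((z+0)+(9+3))*(2*(a+5))))*((((a+a)*9)*1)*((b*(y*y))*((3+y)+(6*y)))))+0) -> (((((a*a)+(8*6))*((y*y)+a))+(((z+0)+(9+3))*(2*(a+5))))*((((a+a)*9)*1)*((b*(y*y))*((3+y)+(6*y)))))
Step 2: at LLLR: (8*6) -> 48; overall: (((((a*a)+(8*6))*((y*y)+a))+(((z+0)+(9+3))*(2*(a+5))))*((((a+a)*9)*1)*((b*(y*y))*((3+y)+(6*y))))) -> (((((a*a)+48)*((y*y)+a))+(((z+0)+(9+3))*(2*(a+5))))*((((a+a)*9)*1)*((b*(y*y))*((3+y)+(6*y)))))
Step 3: at LRLL: (z+0) -> z; overall: (((((a*a)+48)*((y*y)+a))+(((z+0)+(9+3))*(2*(a+5))))*((((a+a)*9)*1)*((b*(y*y))*((3+y)+(6*y))))) -> (((((a*a)+48)*((y*y)+a))+((z+(9+3))*(2*(a+5))))*((((a+a)*9)*1)*((b*(y*y))*((3+y)+(6*y)))))
Step 4: at LRLR: (9+3) -> 12; overall: (((((a*a)+48)*((y*y)+a))+((z+(9+3))*(2*(a+5))))*((((a+a)*9)*1)*((b*(y*y))*((3+y)+(6*y))))) -> (((((a*a)+48)*((y*y)+a))+((z+12)*(2*(a+5))))*((((a+a)*9)*1)*((b*(y*y))*((3+y)+(6*y)))))
Step 5: at RL: (((a+a)*9)*1) -> ((a+a)*9); overall: (((((a*a)+48)*((y*y)+a))+((z+12)*(2*(a+5))))*((((a+a)*9)*1)*((b*(y*y))*((3+y)+(6*y))))) -> (((((a*a)+48)*((y*y)+a))+((z+12)*(2*(a+5))))*(((a+a)*9)*((b*(y*y))*((3+y)+(6*y)))))
Fixed point: (((((a*a)+48)*((y*y)+a))+((z+12)*(2*(a+5))))*(((a+a)*9)*((b*(y*y))*((3+y)+(6*y)))))

Answer: (((((a*a)+48)*((y*y)+a))+((z+12)*(2*(a+5))))*(((a+a)*9)*((b*(y*y))*((3+y)+(6*y)))))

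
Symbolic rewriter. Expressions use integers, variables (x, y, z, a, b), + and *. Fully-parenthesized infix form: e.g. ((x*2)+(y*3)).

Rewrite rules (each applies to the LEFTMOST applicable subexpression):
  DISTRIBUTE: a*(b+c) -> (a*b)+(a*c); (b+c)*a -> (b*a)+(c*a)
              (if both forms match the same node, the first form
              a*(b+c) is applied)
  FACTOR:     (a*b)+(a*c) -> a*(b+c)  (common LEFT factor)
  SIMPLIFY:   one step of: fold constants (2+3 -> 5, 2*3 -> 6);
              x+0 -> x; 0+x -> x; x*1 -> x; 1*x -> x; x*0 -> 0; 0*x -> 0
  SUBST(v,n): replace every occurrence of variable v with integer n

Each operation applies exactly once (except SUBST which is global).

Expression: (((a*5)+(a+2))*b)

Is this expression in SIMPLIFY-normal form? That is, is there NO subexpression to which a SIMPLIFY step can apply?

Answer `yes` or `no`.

Answer: yes

Derivation:
Expression: (((a*5)+(a+2))*b)
Scanning for simplifiable subexpressions (pre-order)...
  at root: (((a*5)+(a+2))*b) (not simplifiable)
  at L: ((a*5)+(a+2)) (not simplifiable)
  at LL: (a*5) (not simplifiable)
  at LR: (a+2) (not simplifiable)
Result: no simplifiable subexpression found -> normal form.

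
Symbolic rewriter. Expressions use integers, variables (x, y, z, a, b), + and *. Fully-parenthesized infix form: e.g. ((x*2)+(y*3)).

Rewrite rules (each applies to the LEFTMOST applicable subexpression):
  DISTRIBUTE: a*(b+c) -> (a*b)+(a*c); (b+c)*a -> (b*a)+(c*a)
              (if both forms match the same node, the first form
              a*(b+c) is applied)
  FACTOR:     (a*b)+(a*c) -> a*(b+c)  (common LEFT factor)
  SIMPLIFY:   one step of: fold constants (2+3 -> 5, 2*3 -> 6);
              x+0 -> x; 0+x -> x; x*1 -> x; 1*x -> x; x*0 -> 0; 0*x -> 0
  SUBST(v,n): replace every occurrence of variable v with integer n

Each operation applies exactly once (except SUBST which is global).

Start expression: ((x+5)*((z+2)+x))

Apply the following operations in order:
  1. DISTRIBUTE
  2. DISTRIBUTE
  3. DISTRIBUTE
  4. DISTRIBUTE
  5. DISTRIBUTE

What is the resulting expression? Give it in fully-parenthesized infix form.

Start: ((x+5)*((z+2)+x))
Apply DISTRIBUTE at root (target: ((x+5)*((z+2)+x))): ((x+5)*((z+2)+x)) -> (((x+5)*(z+2))+((x+5)*x))
Apply DISTRIBUTE at L (target: ((x+5)*(z+2))): (((x+5)*(z+2))+((x+5)*x)) -> ((((x+5)*z)+((x+5)*2))+((x+5)*x))
Apply DISTRIBUTE at LL (target: ((x+5)*z)): ((((x+5)*z)+((x+5)*2))+((x+5)*x)) -> ((((x*z)+(5*z))+((x+5)*2))+((x+5)*x))
Apply DISTRIBUTE at LR (target: ((x+5)*2)): ((((x*z)+(5*z))+((x+5)*2))+((x+5)*x)) -> ((((x*z)+(5*z))+((x*2)+(5*2)))+((x+5)*x))
Apply DISTRIBUTE at R (target: ((x+5)*x)): ((((x*z)+(5*z))+((x*2)+(5*2)))+((x+5)*x)) -> ((((x*z)+(5*z))+((x*2)+(5*2)))+((x*x)+(5*x)))

Answer: ((((x*z)+(5*z))+((x*2)+(5*2)))+((x*x)+(5*x)))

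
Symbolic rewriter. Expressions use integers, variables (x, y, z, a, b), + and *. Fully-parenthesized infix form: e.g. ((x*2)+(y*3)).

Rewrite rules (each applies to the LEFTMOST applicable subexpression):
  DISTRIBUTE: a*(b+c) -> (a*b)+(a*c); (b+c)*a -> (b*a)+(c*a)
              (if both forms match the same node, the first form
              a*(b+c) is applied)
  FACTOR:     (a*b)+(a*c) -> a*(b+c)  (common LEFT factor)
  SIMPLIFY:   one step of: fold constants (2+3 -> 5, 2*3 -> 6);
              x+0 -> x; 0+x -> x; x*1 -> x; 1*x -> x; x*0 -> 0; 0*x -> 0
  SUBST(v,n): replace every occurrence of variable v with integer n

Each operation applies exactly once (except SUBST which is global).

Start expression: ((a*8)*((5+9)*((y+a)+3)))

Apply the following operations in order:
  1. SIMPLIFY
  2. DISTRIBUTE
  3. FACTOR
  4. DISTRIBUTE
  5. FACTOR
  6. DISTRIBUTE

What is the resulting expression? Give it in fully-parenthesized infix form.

Start: ((a*8)*((5+9)*((y+a)+3)))
Apply SIMPLIFY at RL (target: (5+9)): ((a*8)*((5+9)*((y+a)+3))) -> ((a*8)*(14*((y+a)+3)))
Apply DISTRIBUTE at R (target: (14*((y+a)+3))): ((a*8)*(14*((y+a)+3))) -> ((a*8)*((14*(y+a))+(14*3)))
Apply FACTOR at R (target: ((14*(y+a))+(14*3))): ((a*8)*((14*(y+a))+(14*3))) -> ((a*8)*(14*((y+a)+3)))
Apply DISTRIBUTE at R (target: (14*((y+a)+3))): ((a*8)*(14*((y+a)+3))) -> ((a*8)*((14*(y+a))+(14*3)))
Apply FACTOR at R (target: ((14*(y+a))+(14*3))): ((a*8)*((14*(y+a))+(14*3))) -> ((a*8)*(14*((y+a)+3)))
Apply DISTRIBUTE at R (target: (14*((y+a)+3))): ((a*8)*(14*((y+a)+3))) -> ((a*8)*((14*(y+a))+(14*3)))

Answer: ((a*8)*((14*(y+a))+(14*3)))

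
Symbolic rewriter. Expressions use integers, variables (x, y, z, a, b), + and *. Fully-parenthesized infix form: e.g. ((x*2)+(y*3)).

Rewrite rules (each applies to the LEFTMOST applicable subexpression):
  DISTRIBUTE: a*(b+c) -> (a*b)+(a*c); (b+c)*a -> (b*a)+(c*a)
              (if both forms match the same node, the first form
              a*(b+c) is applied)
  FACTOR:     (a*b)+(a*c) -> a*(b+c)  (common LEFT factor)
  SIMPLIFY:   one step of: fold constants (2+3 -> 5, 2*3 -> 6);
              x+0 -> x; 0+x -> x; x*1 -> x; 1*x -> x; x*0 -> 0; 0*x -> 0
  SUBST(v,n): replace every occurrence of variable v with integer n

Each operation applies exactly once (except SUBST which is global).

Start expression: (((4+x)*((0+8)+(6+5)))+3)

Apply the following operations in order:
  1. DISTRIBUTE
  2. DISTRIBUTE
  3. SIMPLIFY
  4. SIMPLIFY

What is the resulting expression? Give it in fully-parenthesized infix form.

Answer: ((((4+x)*8)+((4+x)*(6+5)))+3)

Derivation:
Start: (((4+x)*((0+8)+(6+5)))+3)
Apply DISTRIBUTE at L (target: ((4+x)*((0+8)+(6+5)))): (((4+x)*((0+8)+(6+5)))+3) -> ((((4+x)*(0+8))+((4+x)*(6+5)))+3)
Apply DISTRIBUTE at LL (target: ((4+x)*(0+8))): ((((4+x)*(0+8))+((4+x)*(6+5)))+3) -> (((((4+x)*0)+((4+x)*8))+((4+x)*(6+5)))+3)
Apply SIMPLIFY at LLL (target: ((4+x)*0)): (((((4+x)*0)+((4+x)*8))+((4+x)*(6+5)))+3) -> (((0+((4+x)*8))+((4+x)*(6+5)))+3)
Apply SIMPLIFY at LL (target: (0+((4+x)*8))): (((0+((4+x)*8))+((4+x)*(6+5)))+3) -> ((((4+x)*8)+((4+x)*(6+5)))+3)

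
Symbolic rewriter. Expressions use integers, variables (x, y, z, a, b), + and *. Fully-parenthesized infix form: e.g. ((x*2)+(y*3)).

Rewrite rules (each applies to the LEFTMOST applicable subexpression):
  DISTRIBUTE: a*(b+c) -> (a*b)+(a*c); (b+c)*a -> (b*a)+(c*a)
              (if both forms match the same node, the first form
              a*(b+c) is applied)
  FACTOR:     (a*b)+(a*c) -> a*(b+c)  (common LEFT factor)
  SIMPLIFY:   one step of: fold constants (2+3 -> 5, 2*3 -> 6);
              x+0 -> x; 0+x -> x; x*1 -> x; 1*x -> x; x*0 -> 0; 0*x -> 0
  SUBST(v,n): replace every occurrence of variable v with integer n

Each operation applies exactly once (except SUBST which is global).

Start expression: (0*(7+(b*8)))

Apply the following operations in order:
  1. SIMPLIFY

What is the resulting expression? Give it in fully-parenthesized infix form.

Answer: 0

Derivation:
Start: (0*(7+(b*8)))
Apply SIMPLIFY at root (target: (0*(7+(b*8)))): (0*(7+(b*8))) -> 0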